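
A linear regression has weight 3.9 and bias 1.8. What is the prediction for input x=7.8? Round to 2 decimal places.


y = 3.9 * 7.8 + (1.8)
= 30.42 + (1.8)
= 32.22

32.22


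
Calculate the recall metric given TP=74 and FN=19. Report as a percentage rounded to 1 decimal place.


Recall = TP / (TP + FN) * 100
= 74 / (74 + 19)
= 74 / 93
= 0.7957
= 79.6%

79.6


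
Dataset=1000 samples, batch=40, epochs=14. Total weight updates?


Iterations per epoch = 1000 / 40 = 25
Total updates = iterations_per_epoch * epochs
= 25 * 14
= 350

350


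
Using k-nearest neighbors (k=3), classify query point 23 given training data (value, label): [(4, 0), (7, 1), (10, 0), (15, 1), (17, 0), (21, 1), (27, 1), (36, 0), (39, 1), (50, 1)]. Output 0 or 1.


Distances from query 23:
Point 21 (class 1): distance = 2
Point 27 (class 1): distance = 4
Point 17 (class 0): distance = 6
K=3 nearest neighbors: classes = [1, 1, 0]
Votes for class 1: 2 / 3
Majority vote => class 1

1


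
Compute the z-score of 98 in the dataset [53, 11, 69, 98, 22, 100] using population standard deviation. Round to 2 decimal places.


Mean = (53 + 11 + 69 + 98 + 22 + 100) / 6 = 58.8333
Variance = sum((x_i - mean)^2) / n = 1168.4722
Std = sqrt(1168.4722) = 34.1829
Z = (x - mean) / std
= (98 - 58.8333) / 34.1829
= 39.1667 / 34.1829
= 1.15

1.15


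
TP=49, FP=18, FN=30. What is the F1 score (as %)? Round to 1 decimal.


Precision = TP / (TP + FP) = 49 / 67 = 0.7313
Recall = TP / (TP + FN) = 49 / 79 = 0.6203
F1 = 2 * P * R / (P + R)
= 2 * 0.7313 * 0.6203 / (0.7313 + 0.6203)
= 0.9072 / 1.3516
= 0.6712
As percentage: 67.1%

67.1


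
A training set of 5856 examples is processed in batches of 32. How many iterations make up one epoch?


Iterations per epoch = dataset_size / batch_size
= 5856 / 32
= 183

183


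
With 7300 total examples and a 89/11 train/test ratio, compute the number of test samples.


Train samples = 7300 * 89% = 6497
Test samples = 7300 - 6497
= 803

803


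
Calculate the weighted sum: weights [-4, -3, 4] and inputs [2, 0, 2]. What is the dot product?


Element-wise products:
-4 * 2 = -8
-3 * 0 = 0
4 * 2 = 8
Sum = -8 + 0 + 8
= 0

0


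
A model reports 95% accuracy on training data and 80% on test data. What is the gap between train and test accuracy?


Gap = train_accuracy - test_accuracy
= 95 - 80
= 15%
This gap suggests the model is overfitting.

15


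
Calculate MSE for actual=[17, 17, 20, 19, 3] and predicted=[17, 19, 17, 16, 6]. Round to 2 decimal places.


Differences: [0, -2, 3, 3, -3]
Squared errors: [0, 4, 9, 9, 9]
Sum of squared errors = 31
MSE = 31 / 5 = 6.20

6.20


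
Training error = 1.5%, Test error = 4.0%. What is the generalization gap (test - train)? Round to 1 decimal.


Generalization gap = test_error - train_error
= 4.0 - 1.5
= 2.5%
A moderate gap.

2.5


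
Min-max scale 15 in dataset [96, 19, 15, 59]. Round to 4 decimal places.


Min = 15, Max = 96
Range = 96 - 15 = 81
Scaled = (x - min) / (max - min)
= (15 - 15) / 81
= 0 / 81
= 0.0000

0.0000


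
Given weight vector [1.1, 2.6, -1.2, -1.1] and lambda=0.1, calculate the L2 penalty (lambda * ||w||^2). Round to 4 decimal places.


Squaring each weight:
1.1^2 = 1.21
2.6^2 = 6.76
(-1.2)^2 = 1.44
(-1.1)^2 = 1.21
Sum of squares = 10.62
Penalty = 0.1 * 10.62 = 1.0620

1.0620


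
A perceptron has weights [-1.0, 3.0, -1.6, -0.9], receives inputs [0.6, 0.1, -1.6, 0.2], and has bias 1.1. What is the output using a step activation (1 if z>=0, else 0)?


z = w . x + b
= -1.0*0.6 + 3.0*0.1 + -1.6*-1.6 + -0.9*0.2 + 1.1
= -0.6 + 0.3 + 2.56 + -0.18 + 1.1
= 2.08 + 1.1
= 3.18
Since z = 3.18 >= 0, output = 1

1


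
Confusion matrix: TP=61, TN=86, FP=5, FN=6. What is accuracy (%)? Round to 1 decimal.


Accuracy = (TP + TN) / (TP + TN + FP + FN) * 100
= (61 + 86) / (61 + 86 + 5 + 6)
= 147 / 158
= 0.9304
= 93.0%

93.0


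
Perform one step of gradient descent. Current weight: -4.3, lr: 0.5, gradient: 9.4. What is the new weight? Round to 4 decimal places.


w_new = w_old - lr * gradient
= -4.3 - 0.5 * 9.4
= -4.3 - (4.7)
= -9.0000

-9.0000


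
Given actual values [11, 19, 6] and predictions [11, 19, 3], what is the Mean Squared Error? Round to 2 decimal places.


Differences: [0, 0, 3]
Squared errors: [0, 0, 9]
Sum of squared errors = 9
MSE = 9 / 3 = 3.00

3.00


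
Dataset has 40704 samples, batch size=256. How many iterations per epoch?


Iterations per epoch = dataset_size / batch_size
= 40704 / 256
= 159

159


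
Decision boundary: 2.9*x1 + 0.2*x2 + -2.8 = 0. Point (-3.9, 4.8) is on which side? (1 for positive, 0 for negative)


Compute 2.9 * -3.9 + 0.2 * 4.8 + -2.8
= -11.31 + 0.96 + -2.8
= -13.15
Since -13.15 < 0, the point is on the negative side.

0


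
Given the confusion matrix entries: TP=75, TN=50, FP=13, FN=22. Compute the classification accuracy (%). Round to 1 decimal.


Accuracy = (TP + TN) / (TP + TN + FP + FN) * 100
= (75 + 50) / (75 + 50 + 13 + 22)
= 125 / 160
= 0.7812
= 78.1%

78.1


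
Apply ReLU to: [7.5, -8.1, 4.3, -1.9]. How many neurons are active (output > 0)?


ReLU(x) = max(0, x) for each element:
ReLU(7.5) = 7.5
ReLU(-8.1) = 0
ReLU(4.3) = 4.3
ReLU(-1.9) = 0
Active neurons (>0): 2

2


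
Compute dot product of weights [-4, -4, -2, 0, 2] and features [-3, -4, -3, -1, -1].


Element-wise products:
-4 * -3 = 12
-4 * -4 = 16
-2 * -3 = 6
0 * -1 = 0
2 * -1 = -2
Sum = 12 + 16 + 6 + 0 + -2
= 32

32


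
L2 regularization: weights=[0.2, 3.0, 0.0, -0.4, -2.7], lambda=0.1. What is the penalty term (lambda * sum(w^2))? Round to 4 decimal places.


Squaring each weight:
0.2^2 = 0.04
3.0^2 = 9.0
0.0^2 = 0.0
(-0.4)^2 = 0.16
(-2.7)^2 = 7.29
Sum of squares = 16.49
Penalty = 0.1 * 16.49 = 1.6490

1.6490


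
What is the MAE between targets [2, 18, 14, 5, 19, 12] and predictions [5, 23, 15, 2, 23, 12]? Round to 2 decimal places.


Absolute errors: [3, 5, 1, 3, 4, 0]
Sum of absolute errors = 16
MAE = 16 / 6 = 2.67

2.67


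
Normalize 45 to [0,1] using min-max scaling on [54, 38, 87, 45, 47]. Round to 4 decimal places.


Min = 38, Max = 87
Range = 87 - 38 = 49
Scaled = (x - min) / (max - min)
= (45 - 38) / 49
= 7 / 49
= 0.1429

0.1429


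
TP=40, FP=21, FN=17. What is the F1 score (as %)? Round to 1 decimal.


Precision = TP / (TP + FP) = 40 / 61 = 0.6557
Recall = TP / (TP + FN) = 40 / 57 = 0.7018
F1 = 2 * P * R / (P + R)
= 2 * 0.6557 * 0.7018 / (0.6557 + 0.7018)
= 0.9203 / 1.3575
= 0.678
As percentage: 67.8%

67.8


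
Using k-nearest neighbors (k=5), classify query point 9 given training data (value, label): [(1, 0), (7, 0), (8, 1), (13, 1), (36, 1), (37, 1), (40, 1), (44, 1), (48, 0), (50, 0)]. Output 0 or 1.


Distances from query 9:
Point 8 (class 1): distance = 1
Point 7 (class 0): distance = 2
Point 13 (class 1): distance = 4
Point 1 (class 0): distance = 8
Point 36 (class 1): distance = 27
K=5 nearest neighbors: classes = [1, 0, 1, 0, 1]
Votes for class 1: 3 / 5
Majority vote => class 1

1


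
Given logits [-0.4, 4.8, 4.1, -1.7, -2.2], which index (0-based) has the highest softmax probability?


Softmax is a monotonic transformation, so it preserves the argmax.
We need to find the index of the maximum logit.
Index 0: -0.4
Index 1: 4.8
Index 2: 4.1
Index 3: -1.7
Index 4: -2.2
Maximum logit = 4.8 at index 1

1


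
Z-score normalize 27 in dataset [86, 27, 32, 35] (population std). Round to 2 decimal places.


Mean = (86 + 27 + 32 + 35) / 4 = 45.0
Variance = sum((x_i - mean)^2) / n = 568.5
Std = sqrt(568.5) = 23.8432
Z = (x - mean) / std
= (27 - 45.0) / 23.8432
= -18.0 / 23.8432
= -0.75

-0.75


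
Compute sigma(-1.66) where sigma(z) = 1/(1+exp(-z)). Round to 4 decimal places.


sigmoid(z) = 1 / (1 + exp(-z))
exp(-(-1.66)) = exp(1.66) = 5.2593
1 + 5.2593 = 6.2593
1 / 6.2593 = 0.1598

0.1598


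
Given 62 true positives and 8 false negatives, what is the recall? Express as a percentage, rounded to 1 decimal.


Recall = TP / (TP + FN) * 100
= 62 / (62 + 8)
= 62 / 70
= 0.8857
= 88.6%

88.6


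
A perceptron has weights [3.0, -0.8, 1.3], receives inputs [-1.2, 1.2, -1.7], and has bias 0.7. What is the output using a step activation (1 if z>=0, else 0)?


z = w . x + b
= 3.0*-1.2 + -0.8*1.2 + 1.3*-1.7 + 0.7
= -3.6 + -0.96 + -2.21 + 0.7
= -6.77 + 0.7
= -6.07
Since z = -6.07 < 0, output = 0

0


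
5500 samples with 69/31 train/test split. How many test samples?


Train samples = 5500 * 69% = 3795
Test samples = 5500 - 3795
= 1705

1705


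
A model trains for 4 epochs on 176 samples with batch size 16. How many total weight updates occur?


Iterations per epoch = 176 / 16 = 11
Total updates = iterations_per_epoch * epochs
= 11 * 4
= 44

44


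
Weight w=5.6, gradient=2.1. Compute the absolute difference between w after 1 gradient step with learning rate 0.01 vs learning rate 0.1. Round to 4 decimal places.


With lr=0.01: w_new = 5.6 - 0.01 * 2.1 = 5.579
With lr=0.1: w_new = 5.6 - 0.1 * 2.1 = 5.39
Absolute difference = |5.579 - 5.39|
= 0.1890

0.1890


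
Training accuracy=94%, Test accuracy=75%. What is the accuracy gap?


Gap = train_accuracy - test_accuracy
= 94 - 75
= 19%
This gap suggests the model is overfitting.

19


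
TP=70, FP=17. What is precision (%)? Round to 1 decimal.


Precision = TP / (TP + FP) * 100
= 70 / (70 + 17)
= 70 / 87
= 0.8046
= 80.5%

80.5


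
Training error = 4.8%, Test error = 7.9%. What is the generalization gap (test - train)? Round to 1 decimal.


Generalization gap = test_error - train_error
= 7.9 - 4.8
= 3.1%
A moderate gap.

3.1


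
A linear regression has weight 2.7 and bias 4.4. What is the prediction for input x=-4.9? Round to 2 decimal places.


y = 2.7 * -4.9 + (4.4)
= -13.23 + (4.4)
= -8.83

-8.83


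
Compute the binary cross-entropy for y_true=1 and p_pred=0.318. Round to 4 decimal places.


For y=1: Loss = -log(p)
= -log(0.318)
= -(-1.1457)
= 1.1457

1.1457


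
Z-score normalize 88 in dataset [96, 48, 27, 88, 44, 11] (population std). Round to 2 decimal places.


Mean = (96 + 48 + 27 + 88 + 44 + 11) / 6 = 52.3333
Variance = sum((x_i - mean)^2) / n = 936.2222
Std = sqrt(936.2222) = 30.5977
Z = (x - mean) / std
= (88 - 52.3333) / 30.5977
= 35.6667 / 30.5977
= 1.17

1.17


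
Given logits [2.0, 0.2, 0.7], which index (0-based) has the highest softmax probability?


Softmax is a monotonic transformation, so it preserves the argmax.
We need to find the index of the maximum logit.
Index 0: 2.0
Index 1: 0.2
Index 2: 0.7
Maximum logit = 2.0 at index 0

0


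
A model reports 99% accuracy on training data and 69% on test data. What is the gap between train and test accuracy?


Gap = train_accuracy - test_accuracy
= 99 - 69
= 30%
This large gap strongly indicates overfitting.

30


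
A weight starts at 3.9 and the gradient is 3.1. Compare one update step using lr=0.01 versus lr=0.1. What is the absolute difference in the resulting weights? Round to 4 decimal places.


With lr=0.01: w_new = 3.9 - 0.01 * 3.1 = 3.869
With lr=0.1: w_new = 3.9 - 0.1 * 3.1 = 3.59
Absolute difference = |3.869 - 3.59|
= 0.2790

0.2790


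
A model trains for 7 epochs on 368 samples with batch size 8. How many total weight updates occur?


Iterations per epoch = 368 / 8 = 46
Total updates = iterations_per_epoch * epochs
= 46 * 7
= 322

322


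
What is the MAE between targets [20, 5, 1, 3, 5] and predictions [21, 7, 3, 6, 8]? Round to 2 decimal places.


Absolute errors: [1, 2, 2, 3, 3]
Sum of absolute errors = 11
MAE = 11 / 5 = 2.20

2.20


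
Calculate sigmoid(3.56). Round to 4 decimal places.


sigmoid(z) = 1 / (1 + exp(-z))
exp(-(3.56)) = exp(-3.56) = 0.0284
1 + 0.0284 = 1.0284
1 / 1.0284 = 0.9723

0.9723


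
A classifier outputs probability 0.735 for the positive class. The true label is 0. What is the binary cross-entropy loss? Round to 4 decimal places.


For y=0: Loss = -log(1-p)
= -log(1 - 0.735)
= -log(0.265)
= -(-1.328)
= 1.3280

1.3280


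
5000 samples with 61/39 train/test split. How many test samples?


Train samples = 5000 * 61% = 3050
Test samples = 5000 - 3050
= 1950

1950


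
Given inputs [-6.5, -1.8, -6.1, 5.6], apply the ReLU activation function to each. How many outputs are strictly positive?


ReLU(x) = max(0, x) for each element:
ReLU(-6.5) = 0
ReLU(-1.8) = 0
ReLU(-6.1) = 0
ReLU(5.6) = 5.6
Active neurons (>0): 1

1


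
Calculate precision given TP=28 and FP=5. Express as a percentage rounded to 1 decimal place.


Precision = TP / (TP + FP) * 100
= 28 / (28 + 5)
= 28 / 33
= 0.8485
= 84.8%

84.8


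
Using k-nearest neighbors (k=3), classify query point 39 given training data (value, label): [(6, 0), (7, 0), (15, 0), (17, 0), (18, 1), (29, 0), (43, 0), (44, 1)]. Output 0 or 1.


Distances from query 39:
Point 43 (class 0): distance = 4
Point 44 (class 1): distance = 5
Point 29 (class 0): distance = 10
K=3 nearest neighbors: classes = [0, 1, 0]
Votes for class 1: 1 / 3
Majority vote => class 0

0


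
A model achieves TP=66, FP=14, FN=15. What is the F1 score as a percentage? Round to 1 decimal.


Precision = TP / (TP + FP) = 66 / 80 = 0.825
Recall = TP / (TP + FN) = 66 / 81 = 0.8148
F1 = 2 * P * R / (P + R)
= 2 * 0.825 * 0.8148 / (0.825 + 0.8148)
= 1.3444 / 1.6398
= 0.8199
As percentage: 82.0%

82.0


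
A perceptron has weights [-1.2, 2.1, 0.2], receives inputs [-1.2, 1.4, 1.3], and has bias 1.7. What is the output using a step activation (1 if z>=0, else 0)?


z = w . x + b
= -1.2*-1.2 + 2.1*1.4 + 0.2*1.3 + 1.7
= 1.44 + 2.94 + 0.26 + 1.7
= 4.64 + 1.7
= 6.34
Since z = 6.34 >= 0, output = 1

1


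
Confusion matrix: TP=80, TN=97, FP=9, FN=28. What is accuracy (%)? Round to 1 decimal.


Accuracy = (TP + TN) / (TP + TN + FP + FN) * 100
= (80 + 97) / (80 + 97 + 9 + 28)
= 177 / 214
= 0.8271
= 82.7%

82.7


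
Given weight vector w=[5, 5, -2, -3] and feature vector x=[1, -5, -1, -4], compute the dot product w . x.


Element-wise products:
5 * 1 = 5
5 * -5 = -25
-2 * -1 = 2
-3 * -4 = 12
Sum = 5 + -25 + 2 + 12
= -6

-6


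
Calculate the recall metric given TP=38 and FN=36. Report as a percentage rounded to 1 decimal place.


Recall = TP / (TP + FN) * 100
= 38 / (38 + 36)
= 38 / 74
= 0.5135
= 51.4%

51.4


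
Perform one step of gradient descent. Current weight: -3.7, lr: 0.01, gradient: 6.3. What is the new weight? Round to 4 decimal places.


w_new = w_old - lr * gradient
= -3.7 - 0.01 * 6.3
= -3.7 - (0.063)
= -3.7630

-3.7630


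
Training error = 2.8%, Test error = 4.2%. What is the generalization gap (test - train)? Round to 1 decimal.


Generalization gap = test_error - train_error
= 4.2 - 2.8
= 1.4%
A small gap suggests good generalization.

1.4


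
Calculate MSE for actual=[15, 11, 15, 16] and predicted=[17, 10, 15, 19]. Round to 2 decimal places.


Differences: [-2, 1, 0, -3]
Squared errors: [4, 1, 0, 9]
Sum of squared errors = 14
MSE = 14 / 4 = 3.50

3.50


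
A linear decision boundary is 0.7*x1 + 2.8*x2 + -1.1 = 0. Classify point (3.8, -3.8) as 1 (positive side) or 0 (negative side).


Compute 0.7 * 3.8 + 2.8 * -3.8 + -1.1
= 2.66 + -10.64 + -1.1
= -9.08
Since -9.08 < 0, the point is on the negative side.

0


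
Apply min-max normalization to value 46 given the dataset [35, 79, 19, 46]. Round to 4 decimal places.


Min = 19, Max = 79
Range = 79 - 19 = 60
Scaled = (x - min) / (max - min)
= (46 - 19) / 60
= 27 / 60
= 0.4500

0.4500


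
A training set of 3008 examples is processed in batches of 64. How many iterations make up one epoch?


Iterations per epoch = dataset_size / batch_size
= 3008 / 64
= 47

47


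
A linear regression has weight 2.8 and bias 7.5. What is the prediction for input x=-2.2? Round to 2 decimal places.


y = 2.8 * -2.2 + (7.5)
= -6.16 + (7.5)
= 1.34

1.34


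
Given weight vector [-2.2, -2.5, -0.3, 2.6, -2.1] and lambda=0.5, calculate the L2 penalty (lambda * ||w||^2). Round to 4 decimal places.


Squaring each weight:
(-2.2)^2 = 4.84
(-2.5)^2 = 6.25
(-0.3)^2 = 0.09
2.6^2 = 6.76
(-2.1)^2 = 4.41
Sum of squares = 22.35
Penalty = 0.5 * 22.35 = 11.1750

11.1750


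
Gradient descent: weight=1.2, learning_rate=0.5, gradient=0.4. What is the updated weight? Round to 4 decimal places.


w_new = w_old - lr * gradient
= 1.2 - 0.5 * 0.4
= 1.2 - (0.2)
= 1.0000

1.0000


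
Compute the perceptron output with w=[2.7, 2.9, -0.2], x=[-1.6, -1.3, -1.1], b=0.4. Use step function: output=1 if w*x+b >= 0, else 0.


z = w . x + b
= 2.7*-1.6 + 2.9*-1.3 + -0.2*-1.1 + 0.4
= -4.32 + -3.77 + 0.22 + 0.4
= -7.87 + 0.4
= -7.47
Since z = -7.47 < 0, output = 0

0


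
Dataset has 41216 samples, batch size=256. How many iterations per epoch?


Iterations per epoch = dataset_size / batch_size
= 41216 / 256
= 161

161


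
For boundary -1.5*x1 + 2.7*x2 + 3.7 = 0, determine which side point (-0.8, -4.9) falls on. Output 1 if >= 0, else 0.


Compute -1.5 * -0.8 + 2.7 * -4.9 + 3.7
= 1.2 + -13.23 + 3.7
= -8.33
Since -8.33 < 0, the point is on the negative side.

0


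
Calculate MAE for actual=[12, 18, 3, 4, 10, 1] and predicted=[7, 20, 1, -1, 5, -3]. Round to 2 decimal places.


Absolute errors: [5, 2, 2, 5, 5, 4]
Sum of absolute errors = 23
MAE = 23 / 6 = 3.83

3.83


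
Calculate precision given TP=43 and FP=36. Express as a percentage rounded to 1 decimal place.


Precision = TP / (TP + FP) * 100
= 43 / (43 + 36)
= 43 / 79
= 0.5443
= 54.4%

54.4


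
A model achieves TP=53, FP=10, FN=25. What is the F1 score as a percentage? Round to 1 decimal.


Precision = TP / (TP + FP) = 53 / 63 = 0.8413
Recall = TP / (TP + FN) = 53 / 78 = 0.6795
F1 = 2 * P * R / (P + R)
= 2 * 0.8413 * 0.6795 / (0.8413 + 0.6795)
= 1.1433 / 1.5208
= 0.7518
As percentage: 75.2%

75.2


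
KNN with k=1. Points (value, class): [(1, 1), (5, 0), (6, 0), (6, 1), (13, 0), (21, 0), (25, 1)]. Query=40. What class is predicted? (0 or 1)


Distances from query 40:
Point 25 (class 1): distance = 15
K=1 nearest neighbors: classes = [1]
Votes for class 1: 1 / 1
Majority vote => class 1

1


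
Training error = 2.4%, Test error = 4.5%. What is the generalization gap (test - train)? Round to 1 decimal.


Generalization gap = test_error - train_error
= 4.5 - 2.4
= 2.1%
A moderate gap.

2.1


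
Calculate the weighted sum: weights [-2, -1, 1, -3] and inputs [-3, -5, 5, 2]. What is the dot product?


Element-wise products:
-2 * -3 = 6
-1 * -5 = 5
1 * 5 = 5
-3 * 2 = -6
Sum = 6 + 5 + 5 + -6
= 10

10


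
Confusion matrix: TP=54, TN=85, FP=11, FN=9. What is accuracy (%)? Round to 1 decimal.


Accuracy = (TP + TN) / (TP + TN + FP + FN) * 100
= (54 + 85) / (54 + 85 + 11 + 9)
= 139 / 159
= 0.8742
= 87.4%

87.4


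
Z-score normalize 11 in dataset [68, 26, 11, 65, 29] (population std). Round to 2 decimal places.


Mean = (68 + 26 + 11 + 65 + 29) / 5 = 39.8
Variance = sum((x_i - mean)^2) / n = 513.36
Std = sqrt(513.36) = 22.6574
Z = (x - mean) / std
= (11 - 39.8) / 22.6574
= -28.8 / 22.6574
= -1.27

-1.27


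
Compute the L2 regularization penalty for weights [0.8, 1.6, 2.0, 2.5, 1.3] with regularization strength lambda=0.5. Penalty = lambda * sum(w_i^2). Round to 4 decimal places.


Squaring each weight:
0.8^2 = 0.64
1.6^2 = 2.56
2.0^2 = 4.0
2.5^2 = 6.25
1.3^2 = 1.69
Sum of squares = 15.14
Penalty = 0.5 * 15.14 = 7.5700

7.5700


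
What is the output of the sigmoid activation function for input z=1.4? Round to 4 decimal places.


sigmoid(z) = 1 / (1 + exp(-z))
exp(-(1.4)) = exp(-1.4) = 0.2466
1 + 0.2466 = 1.2466
1 / 1.2466 = 0.8022

0.8022


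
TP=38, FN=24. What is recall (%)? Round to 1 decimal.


Recall = TP / (TP + FN) * 100
= 38 / (38 + 24)
= 38 / 62
= 0.6129
= 61.3%

61.3


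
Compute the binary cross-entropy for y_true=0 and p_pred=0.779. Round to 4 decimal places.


For y=0: Loss = -log(1-p)
= -log(1 - 0.779)
= -log(0.221)
= -(-1.5096)
= 1.5096

1.5096


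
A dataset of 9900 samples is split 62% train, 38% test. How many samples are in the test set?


Train samples = 9900 * 62% = 6138
Test samples = 9900 - 6138
= 3762

3762


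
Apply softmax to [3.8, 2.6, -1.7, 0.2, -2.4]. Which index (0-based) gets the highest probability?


Softmax is a monotonic transformation, so it preserves the argmax.
We need to find the index of the maximum logit.
Index 0: 3.8
Index 1: 2.6
Index 2: -1.7
Index 3: 0.2
Index 4: -2.4
Maximum logit = 3.8 at index 0

0


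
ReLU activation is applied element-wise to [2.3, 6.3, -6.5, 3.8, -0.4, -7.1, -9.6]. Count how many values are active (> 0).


ReLU(x) = max(0, x) for each element:
ReLU(2.3) = 2.3
ReLU(6.3) = 6.3
ReLU(-6.5) = 0
ReLU(3.8) = 3.8
ReLU(-0.4) = 0
ReLU(-7.1) = 0
ReLU(-9.6) = 0
Active neurons (>0): 3

3


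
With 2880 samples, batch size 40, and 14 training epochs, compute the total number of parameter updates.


Iterations per epoch = 2880 / 40 = 72
Total updates = iterations_per_epoch * epochs
= 72 * 14
= 1008

1008


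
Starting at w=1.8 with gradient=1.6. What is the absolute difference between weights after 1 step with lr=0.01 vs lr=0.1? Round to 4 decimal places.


With lr=0.01: w_new = 1.8 - 0.01 * 1.6 = 1.784
With lr=0.1: w_new = 1.8 - 0.1 * 1.6 = 1.64
Absolute difference = |1.784 - 1.64|
= 0.1440

0.1440


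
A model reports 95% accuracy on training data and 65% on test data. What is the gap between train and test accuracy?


Gap = train_accuracy - test_accuracy
= 95 - 65
= 30%
This large gap strongly indicates overfitting.

30


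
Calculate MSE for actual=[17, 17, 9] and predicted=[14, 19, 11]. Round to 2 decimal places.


Differences: [3, -2, -2]
Squared errors: [9, 4, 4]
Sum of squared errors = 17
MSE = 17 / 3 = 5.67

5.67


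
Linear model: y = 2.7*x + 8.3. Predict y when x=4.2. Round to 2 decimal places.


y = 2.7 * 4.2 + (8.3)
= 11.34 + (8.3)
= 19.64

19.64


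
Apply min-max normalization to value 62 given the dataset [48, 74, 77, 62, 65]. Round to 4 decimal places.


Min = 48, Max = 77
Range = 77 - 48 = 29
Scaled = (x - min) / (max - min)
= (62 - 48) / 29
= 14 / 29
= 0.4828

0.4828


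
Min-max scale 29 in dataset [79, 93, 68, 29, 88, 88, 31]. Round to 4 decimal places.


Min = 29, Max = 93
Range = 93 - 29 = 64
Scaled = (x - min) / (max - min)
= (29 - 29) / 64
= 0 / 64
= 0.0000

0.0000


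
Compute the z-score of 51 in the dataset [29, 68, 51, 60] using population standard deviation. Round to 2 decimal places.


Mean = (29 + 68 + 51 + 60) / 4 = 52.0
Variance = sum((x_i - mean)^2) / n = 212.5
Std = sqrt(212.5) = 14.5774
Z = (x - mean) / std
= (51 - 52.0) / 14.5774
= -1.0 / 14.5774
= -0.07

-0.07


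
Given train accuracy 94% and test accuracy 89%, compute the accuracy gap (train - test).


Gap = train_accuracy - test_accuracy
= 94 - 89
= 5%
This moderate gap may indicate mild overfitting.

5


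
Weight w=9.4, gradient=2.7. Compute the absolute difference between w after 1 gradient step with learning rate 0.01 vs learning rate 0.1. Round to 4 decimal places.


With lr=0.01: w_new = 9.4 - 0.01 * 2.7 = 9.373
With lr=0.1: w_new = 9.4 - 0.1 * 2.7 = 9.13
Absolute difference = |9.373 - 9.13|
= 0.2430

0.2430


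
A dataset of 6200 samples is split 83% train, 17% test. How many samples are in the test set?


Train samples = 6200 * 83% = 5146
Test samples = 6200 - 5146
= 1054

1054


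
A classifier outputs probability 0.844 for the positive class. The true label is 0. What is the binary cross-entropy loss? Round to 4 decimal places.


For y=0: Loss = -log(1-p)
= -log(1 - 0.844)
= -log(0.156)
= -(-1.8579)
= 1.8579

1.8579


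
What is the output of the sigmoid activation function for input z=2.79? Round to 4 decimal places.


sigmoid(z) = 1 / (1 + exp(-z))
exp(-(2.79)) = exp(-2.79) = 0.0614
1 + 0.0614 = 1.0614
1 / 1.0614 = 0.9421

0.9421


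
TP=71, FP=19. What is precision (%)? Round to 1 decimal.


Precision = TP / (TP + FP) * 100
= 71 / (71 + 19)
= 71 / 90
= 0.7889
= 78.9%

78.9


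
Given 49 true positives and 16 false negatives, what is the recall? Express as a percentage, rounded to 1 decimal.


Recall = TP / (TP + FN) * 100
= 49 / (49 + 16)
= 49 / 65
= 0.7538
= 75.4%

75.4


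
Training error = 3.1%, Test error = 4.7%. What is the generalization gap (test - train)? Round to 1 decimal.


Generalization gap = test_error - train_error
= 4.7 - 3.1
= 1.6%
A small gap suggests good generalization.

1.6


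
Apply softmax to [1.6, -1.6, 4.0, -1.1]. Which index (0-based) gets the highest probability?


Softmax is a monotonic transformation, so it preserves the argmax.
We need to find the index of the maximum logit.
Index 0: 1.6
Index 1: -1.6
Index 2: 4.0
Index 3: -1.1
Maximum logit = 4.0 at index 2

2


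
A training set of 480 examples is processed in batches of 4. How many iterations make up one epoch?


Iterations per epoch = dataset_size / batch_size
= 480 / 4
= 120

120


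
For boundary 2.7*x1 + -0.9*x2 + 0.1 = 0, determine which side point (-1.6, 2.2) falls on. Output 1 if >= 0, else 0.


Compute 2.7 * -1.6 + -0.9 * 2.2 + 0.1
= -4.32 + -1.98 + 0.1
= -6.2
Since -6.2 < 0, the point is on the negative side.

0


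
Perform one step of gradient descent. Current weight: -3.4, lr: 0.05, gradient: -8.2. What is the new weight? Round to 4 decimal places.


w_new = w_old - lr * gradient
= -3.4 - 0.05 * -8.2
= -3.4 - (-0.41)
= -2.9900

-2.9900


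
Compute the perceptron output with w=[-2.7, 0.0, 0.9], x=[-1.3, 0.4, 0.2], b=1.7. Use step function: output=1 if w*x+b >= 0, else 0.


z = w . x + b
= -2.7*-1.3 + 0.0*0.4 + 0.9*0.2 + 1.7
= 3.51 + 0.0 + 0.18 + 1.7
= 3.69 + 1.7
= 5.39
Since z = 5.39 >= 0, output = 1

1


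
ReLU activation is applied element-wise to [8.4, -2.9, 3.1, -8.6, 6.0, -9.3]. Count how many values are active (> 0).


ReLU(x) = max(0, x) for each element:
ReLU(8.4) = 8.4
ReLU(-2.9) = 0
ReLU(3.1) = 3.1
ReLU(-8.6) = 0
ReLU(6.0) = 6.0
ReLU(-9.3) = 0
Active neurons (>0): 3

3


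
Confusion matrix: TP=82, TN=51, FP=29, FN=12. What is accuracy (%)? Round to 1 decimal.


Accuracy = (TP + TN) / (TP + TN + FP + FN) * 100
= (82 + 51) / (82 + 51 + 29 + 12)
= 133 / 174
= 0.7644
= 76.4%

76.4


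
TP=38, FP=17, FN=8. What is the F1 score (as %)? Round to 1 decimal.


Precision = TP / (TP + FP) = 38 / 55 = 0.6909
Recall = TP / (TP + FN) = 38 / 46 = 0.8261
F1 = 2 * P * R / (P + R)
= 2 * 0.6909 * 0.8261 / (0.6909 + 0.8261)
= 1.1415 / 1.517
= 0.7525
As percentage: 75.2%

75.2


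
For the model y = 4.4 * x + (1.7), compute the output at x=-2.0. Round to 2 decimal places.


y = 4.4 * -2.0 + (1.7)
= -8.8 + (1.7)
= -7.10

-7.10


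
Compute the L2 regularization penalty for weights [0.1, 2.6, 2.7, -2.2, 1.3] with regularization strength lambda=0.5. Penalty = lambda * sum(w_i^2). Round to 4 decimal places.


Squaring each weight:
0.1^2 = 0.01
2.6^2 = 6.76
2.7^2 = 7.29
(-2.2)^2 = 4.84
1.3^2 = 1.69
Sum of squares = 20.59
Penalty = 0.5 * 20.59 = 10.2950

10.2950


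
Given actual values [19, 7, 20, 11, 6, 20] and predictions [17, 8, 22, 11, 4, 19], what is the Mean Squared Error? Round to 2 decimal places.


Differences: [2, -1, -2, 0, 2, 1]
Squared errors: [4, 1, 4, 0, 4, 1]
Sum of squared errors = 14
MSE = 14 / 6 = 2.33

2.33


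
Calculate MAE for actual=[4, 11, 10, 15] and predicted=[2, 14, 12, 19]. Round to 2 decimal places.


Absolute errors: [2, 3, 2, 4]
Sum of absolute errors = 11
MAE = 11 / 4 = 2.75

2.75


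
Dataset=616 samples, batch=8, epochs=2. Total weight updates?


Iterations per epoch = 616 / 8 = 77
Total updates = iterations_per_epoch * epochs
= 77 * 2
= 154

154


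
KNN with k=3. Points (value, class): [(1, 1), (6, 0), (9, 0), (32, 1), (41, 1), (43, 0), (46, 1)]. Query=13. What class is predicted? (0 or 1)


Distances from query 13:
Point 9 (class 0): distance = 4
Point 6 (class 0): distance = 7
Point 1 (class 1): distance = 12
K=3 nearest neighbors: classes = [0, 0, 1]
Votes for class 1: 1 / 3
Majority vote => class 0

0


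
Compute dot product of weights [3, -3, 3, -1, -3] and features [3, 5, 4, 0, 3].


Element-wise products:
3 * 3 = 9
-3 * 5 = -15
3 * 4 = 12
-1 * 0 = 0
-3 * 3 = -9
Sum = 9 + -15 + 12 + 0 + -9
= -3

-3


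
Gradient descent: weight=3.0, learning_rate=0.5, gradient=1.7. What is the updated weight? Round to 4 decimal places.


w_new = w_old - lr * gradient
= 3.0 - 0.5 * 1.7
= 3.0 - (0.85)
= 2.1500

2.1500


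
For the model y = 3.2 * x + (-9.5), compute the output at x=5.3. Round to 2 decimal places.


y = 3.2 * 5.3 + (-9.5)
= 16.96 + (-9.5)
= 7.46

7.46


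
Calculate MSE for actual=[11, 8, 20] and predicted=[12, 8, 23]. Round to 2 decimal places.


Differences: [-1, 0, -3]
Squared errors: [1, 0, 9]
Sum of squared errors = 10
MSE = 10 / 3 = 3.33

3.33


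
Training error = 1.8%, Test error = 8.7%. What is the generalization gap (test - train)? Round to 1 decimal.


Generalization gap = test_error - train_error
= 8.7 - 1.8
= 6.9%
A moderate gap.

6.9


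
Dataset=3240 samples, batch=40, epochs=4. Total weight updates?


Iterations per epoch = 3240 / 40 = 81
Total updates = iterations_per_epoch * epochs
= 81 * 4
= 324

324


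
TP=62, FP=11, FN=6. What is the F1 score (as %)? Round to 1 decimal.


Precision = TP / (TP + FP) = 62 / 73 = 0.8493
Recall = TP / (TP + FN) = 62 / 68 = 0.9118
F1 = 2 * P * R / (P + R)
= 2 * 0.8493 * 0.9118 / (0.8493 + 0.9118)
= 1.5488 / 1.7611
= 0.8794
As percentage: 87.9%

87.9


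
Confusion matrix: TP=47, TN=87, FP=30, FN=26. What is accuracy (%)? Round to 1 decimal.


Accuracy = (TP + TN) / (TP + TN + FP + FN) * 100
= (47 + 87) / (47 + 87 + 30 + 26)
= 134 / 190
= 0.7053
= 70.5%

70.5


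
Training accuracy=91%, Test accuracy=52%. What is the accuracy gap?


Gap = train_accuracy - test_accuracy
= 91 - 52
= 39%
This large gap strongly indicates overfitting.

39


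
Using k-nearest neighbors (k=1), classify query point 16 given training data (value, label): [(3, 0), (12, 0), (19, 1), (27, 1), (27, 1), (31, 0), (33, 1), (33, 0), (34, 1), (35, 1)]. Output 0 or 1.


Distances from query 16:
Point 19 (class 1): distance = 3
K=1 nearest neighbors: classes = [1]
Votes for class 1: 1 / 1
Majority vote => class 1

1


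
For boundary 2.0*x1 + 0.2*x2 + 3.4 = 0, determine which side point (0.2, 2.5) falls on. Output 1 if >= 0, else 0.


Compute 2.0 * 0.2 + 0.2 * 2.5 + 3.4
= 0.4 + 0.5 + 3.4
= 4.3
Since 4.3 >= 0, the point is on the positive side.

1


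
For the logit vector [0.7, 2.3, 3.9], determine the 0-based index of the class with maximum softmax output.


Softmax is a monotonic transformation, so it preserves the argmax.
We need to find the index of the maximum logit.
Index 0: 0.7
Index 1: 2.3
Index 2: 3.9
Maximum logit = 3.9 at index 2

2


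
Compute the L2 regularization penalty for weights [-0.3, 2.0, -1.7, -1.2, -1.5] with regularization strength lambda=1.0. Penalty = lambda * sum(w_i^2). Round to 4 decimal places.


Squaring each weight:
(-0.3)^2 = 0.09
2.0^2 = 4.0
(-1.7)^2 = 2.89
(-1.2)^2 = 1.44
(-1.5)^2 = 2.25
Sum of squares = 10.67
Penalty = 1.0 * 10.67 = 10.6700

10.6700


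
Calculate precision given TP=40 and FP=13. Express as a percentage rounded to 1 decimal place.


Precision = TP / (TP + FP) * 100
= 40 / (40 + 13)
= 40 / 53
= 0.7547
= 75.5%

75.5


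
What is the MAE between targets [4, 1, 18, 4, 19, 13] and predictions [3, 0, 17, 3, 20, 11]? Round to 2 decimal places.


Absolute errors: [1, 1, 1, 1, 1, 2]
Sum of absolute errors = 7
MAE = 7 / 6 = 1.17

1.17


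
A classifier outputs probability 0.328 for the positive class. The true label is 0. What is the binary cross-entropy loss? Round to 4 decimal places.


For y=0: Loss = -log(1-p)
= -log(1 - 0.328)
= -log(0.672)
= -(-0.3975)
= 0.3975

0.3975


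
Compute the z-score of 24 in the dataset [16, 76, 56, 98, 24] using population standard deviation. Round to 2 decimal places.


Mean = (16 + 76 + 56 + 98 + 24) / 5 = 54.0
Variance = sum((x_i - mean)^2) / n = 953.6
Std = sqrt(953.6) = 30.8804
Z = (x - mean) / std
= (24 - 54.0) / 30.8804
= -30.0 / 30.8804
= -0.97

-0.97


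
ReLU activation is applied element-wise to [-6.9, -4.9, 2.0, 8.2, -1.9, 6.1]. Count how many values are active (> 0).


ReLU(x) = max(0, x) for each element:
ReLU(-6.9) = 0
ReLU(-4.9) = 0
ReLU(2.0) = 2.0
ReLU(8.2) = 8.2
ReLU(-1.9) = 0
ReLU(6.1) = 6.1
Active neurons (>0): 3

3


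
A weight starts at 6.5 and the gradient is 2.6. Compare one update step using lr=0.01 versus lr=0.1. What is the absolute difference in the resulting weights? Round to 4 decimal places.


With lr=0.01: w_new = 6.5 - 0.01 * 2.6 = 6.474
With lr=0.1: w_new = 6.5 - 0.1 * 2.6 = 6.24
Absolute difference = |6.474 - 6.24|
= 0.2340

0.2340


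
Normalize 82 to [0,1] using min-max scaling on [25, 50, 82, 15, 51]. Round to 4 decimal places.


Min = 15, Max = 82
Range = 82 - 15 = 67
Scaled = (x - min) / (max - min)
= (82 - 15) / 67
= 67 / 67
= 1.0000

1.0000


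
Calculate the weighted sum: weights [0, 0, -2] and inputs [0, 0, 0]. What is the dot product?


Element-wise products:
0 * 0 = 0
0 * 0 = 0
-2 * 0 = 0
Sum = 0 + 0 + 0
= 0

0


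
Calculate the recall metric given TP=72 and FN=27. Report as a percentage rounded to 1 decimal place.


Recall = TP / (TP + FN) * 100
= 72 / (72 + 27)
= 72 / 99
= 0.7273
= 72.7%

72.7


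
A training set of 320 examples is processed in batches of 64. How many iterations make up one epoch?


Iterations per epoch = dataset_size / batch_size
= 320 / 64
= 5

5


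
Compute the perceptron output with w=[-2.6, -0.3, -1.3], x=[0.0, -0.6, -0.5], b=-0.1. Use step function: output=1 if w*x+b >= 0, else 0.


z = w . x + b
= -2.6*0.0 + -0.3*-0.6 + -1.3*-0.5 + -0.1
= -0.0 + 0.18 + 0.65 + -0.1
= 0.83 + -0.1
= 0.73
Since z = 0.73 >= 0, output = 1

1


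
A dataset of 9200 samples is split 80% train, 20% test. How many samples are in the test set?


Train samples = 9200 * 80% = 7360
Test samples = 9200 - 7360
= 1840

1840


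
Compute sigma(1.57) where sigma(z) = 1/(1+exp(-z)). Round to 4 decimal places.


sigmoid(z) = 1 / (1 + exp(-z))
exp(-(1.57)) = exp(-1.57) = 0.208
1 + 0.208 = 1.208
1 / 1.208 = 0.8278

0.8278


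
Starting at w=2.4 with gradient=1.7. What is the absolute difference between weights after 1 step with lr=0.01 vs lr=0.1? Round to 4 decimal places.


With lr=0.01: w_new = 2.4 - 0.01 * 1.7 = 2.383
With lr=0.1: w_new = 2.4 - 0.1 * 1.7 = 2.23
Absolute difference = |2.383 - 2.23|
= 0.1530

0.1530


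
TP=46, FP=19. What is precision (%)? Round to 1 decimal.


Precision = TP / (TP + FP) * 100
= 46 / (46 + 19)
= 46 / 65
= 0.7077
= 70.8%

70.8


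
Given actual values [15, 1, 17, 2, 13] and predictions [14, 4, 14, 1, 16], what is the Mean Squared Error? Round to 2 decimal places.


Differences: [1, -3, 3, 1, -3]
Squared errors: [1, 9, 9, 1, 9]
Sum of squared errors = 29
MSE = 29 / 5 = 5.80

5.80


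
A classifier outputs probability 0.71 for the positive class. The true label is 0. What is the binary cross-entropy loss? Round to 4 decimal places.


For y=0: Loss = -log(1-p)
= -log(1 - 0.71)
= -log(0.29)
= -(-1.2379)
= 1.2379

1.2379


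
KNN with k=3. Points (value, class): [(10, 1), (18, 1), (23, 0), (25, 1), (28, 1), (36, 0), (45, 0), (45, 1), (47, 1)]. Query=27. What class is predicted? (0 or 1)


Distances from query 27:
Point 28 (class 1): distance = 1
Point 25 (class 1): distance = 2
Point 23 (class 0): distance = 4
K=3 nearest neighbors: classes = [1, 1, 0]
Votes for class 1: 2 / 3
Majority vote => class 1

1


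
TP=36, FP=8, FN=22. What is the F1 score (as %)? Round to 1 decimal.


Precision = TP / (TP + FP) = 36 / 44 = 0.8182
Recall = TP / (TP + FN) = 36 / 58 = 0.6207
F1 = 2 * P * R / (P + R)
= 2 * 0.8182 * 0.6207 / (0.8182 + 0.6207)
= 1.0157 / 1.4389
= 0.7059
As percentage: 70.6%

70.6


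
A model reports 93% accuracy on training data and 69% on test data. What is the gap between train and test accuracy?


Gap = train_accuracy - test_accuracy
= 93 - 69
= 24%
This large gap strongly indicates overfitting.

24


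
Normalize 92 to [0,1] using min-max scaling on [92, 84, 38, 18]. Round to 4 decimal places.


Min = 18, Max = 92
Range = 92 - 18 = 74
Scaled = (x - min) / (max - min)
= (92 - 18) / 74
= 74 / 74
= 1.0000

1.0000


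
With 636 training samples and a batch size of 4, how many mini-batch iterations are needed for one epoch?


Iterations per epoch = dataset_size / batch_size
= 636 / 4
= 159

159


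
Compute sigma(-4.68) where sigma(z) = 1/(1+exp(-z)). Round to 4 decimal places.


sigmoid(z) = 1 / (1 + exp(-z))
exp(-(-4.68)) = exp(4.68) = 107.7701
1 + 107.7701 = 108.7701
1 / 108.7701 = 0.0092

0.0092


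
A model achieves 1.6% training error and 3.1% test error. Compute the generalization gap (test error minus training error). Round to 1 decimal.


Generalization gap = test_error - train_error
= 3.1 - 1.6
= 1.5%
A small gap suggests good generalization.

1.5


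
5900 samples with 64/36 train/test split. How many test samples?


Train samples = 5900 * 64% = 3776
Test samples = 5900 - 3776
= 2124

2124


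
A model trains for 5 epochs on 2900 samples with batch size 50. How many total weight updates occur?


Iterations per epoch = 2900 / 50 = 58
Total updates = iterations_per_epoch * epochs
= 58 * 5
= 290

290


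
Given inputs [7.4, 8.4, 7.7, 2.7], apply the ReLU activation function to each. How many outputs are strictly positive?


ReLU(x) = max(0, x) for each element:
ReLU(7.4) = 7.4
ReLU(8.4) = 8.4
ReLU(7.7) = 7.7
ReLU(2.7) = 2.7
Active neurons (>0): 4

4


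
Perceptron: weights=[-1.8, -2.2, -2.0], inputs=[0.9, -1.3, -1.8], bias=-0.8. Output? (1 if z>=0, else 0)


z = w . x + b
= -1.8*0.9 + -2.2*-1.3 + -2.0*-1.8 + -0.8
= -1.62 + 2.86 + 3.6 + -0.8
= 4.84 + -0.8
= 4.04
Since z = 4.04 >= 0, output = 1

1


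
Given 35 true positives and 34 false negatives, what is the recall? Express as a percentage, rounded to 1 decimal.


Recall = TP / (TP + FN) * 100
= 35 / (35 + 34)
= 35 / 69
= 0.5072
= 50.7%

50.7


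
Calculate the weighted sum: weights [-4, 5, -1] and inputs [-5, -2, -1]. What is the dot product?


Element-wise products:
-4 * -5 = 20
5 * -2 = -10
-1 * -1 = 1
Sum = 20 + -10 + 1
= 11

11


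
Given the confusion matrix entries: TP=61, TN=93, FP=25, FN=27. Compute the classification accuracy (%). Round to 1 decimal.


Accuracy = (TP + TN) / (TP + TN + FP + FN) * 100
= (61 + 93) / (61 + 93 + 25 + 27)
= 154 / 206
= 0.7476
= 74.8%

74.8


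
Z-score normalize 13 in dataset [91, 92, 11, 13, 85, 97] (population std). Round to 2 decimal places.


Mean = (91 + 92 + 11 + 13 + 85 + 97) / 6 = 64.8333
Variance = sum((x_i - mean)^2) / n = 1408.1389
Std = sqrt(1408.1389) = 37.5252
Z = (x - mean) / std
= (13 - 64.8333) / 37.5252
= -51.8333 / 37.5252
= -1.38

-1.38


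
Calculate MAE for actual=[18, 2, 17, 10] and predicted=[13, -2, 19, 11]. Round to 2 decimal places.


Absolute errors: [5, 4, 2, 1]
Sum of absolute errors = 12
MAE = 12 / 4 = 3.00

3.00


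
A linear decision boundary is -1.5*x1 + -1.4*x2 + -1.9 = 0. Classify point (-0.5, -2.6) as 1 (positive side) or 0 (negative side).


Compute -1.5 * -0.5 + -1.4 * -2.6 + -1.9
= 0.75 + 3.64 + -1.9
= 2.49
Since 2.49 >= 0, the point is on the positive side.

1


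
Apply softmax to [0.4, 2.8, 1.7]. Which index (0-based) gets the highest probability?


Softmax is a monotonic transformation, so it preserves the argmax.
We need to find the index of the maximum logit.
Index 0: 0.4
Index 1: 2.8
Index 2: 1.7
Maximum logit = 2.8 at index 1

1


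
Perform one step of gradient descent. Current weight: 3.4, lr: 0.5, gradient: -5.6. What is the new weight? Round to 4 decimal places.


w_new = w_old - lr * gradient
= 3.4 - 0.5 * -5.6
= 3.4 - (-2.8)
= 6.2000

6.2000
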